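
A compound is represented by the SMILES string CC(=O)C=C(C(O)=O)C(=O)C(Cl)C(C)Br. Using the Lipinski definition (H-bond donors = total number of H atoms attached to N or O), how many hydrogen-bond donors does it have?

1

Donors: find every N or O and count the H atoms it carries.
  atom 3 (O): bond orders sum to 2 → 0 H
  atom 7 (O): bond orders sum to 1 → 1 H
  atom 8 (O): bond orders sum to 2 → 0 H
  atom 10 (O): bond orders sum to 2 → 0 H
Lipinski HBD = 1.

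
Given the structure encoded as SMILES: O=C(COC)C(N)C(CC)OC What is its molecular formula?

Walk through each heavy atom and fill implicit hydrogens from standard valence (C 4, N 3, O 2, S 2, halogen 1):
  atom 1: O, bond orders sum to 2 (valence 2) → 0 H
  atom 2: C, bond orders sum to 4 (valence 4) → 0 H
  atom 3: C, bond orders sum to 2 (valence 4) → 2 H
  atom 4: O, bond orders sum to 2 (valence 2) → 0 H
  atom 5: C, bond orders sum to 1 (valence 4) → 3 H
  atom 6: C, bond orders sum to 3 (valence 4) → 1 H
  atom 7: N, bond orders sum to 1 (valence 3) → 2 H
  atom 8: C, bond orders sum to 3 (valence 4) → 1 H
  atom 9: C, bond orders sum to 2 (valence 4) → 2 H
  atom 10: C, bond orders sum to 1 (valence 4) → 3 H
  atom 11: O, bond orders sum to 2 (valence 2) → 0 H
  atom 12: C, bond orders sum to 1 (valence 4) → 3 H
Totals → C:8, H:17, N:1, O:3.

C8H17NO3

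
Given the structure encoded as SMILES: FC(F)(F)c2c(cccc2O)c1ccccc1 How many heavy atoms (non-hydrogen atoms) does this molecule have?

Every atom symbol written in the SMILES (organic subset) is one heavy atom; implicit H are not written.
Heavy atoms by element → C:13, F:3, O:1.
Total: 17.

17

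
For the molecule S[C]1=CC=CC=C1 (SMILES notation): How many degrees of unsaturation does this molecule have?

4

Degree of unsaturation = (number of rings) + (number of π bonds).
Ring closures in the SMILES: 1.
π bonds: 3 double bonds (each 1 DoU) → 3 DoU from unsaturation.
Total DoU = 1 + 3 = 4.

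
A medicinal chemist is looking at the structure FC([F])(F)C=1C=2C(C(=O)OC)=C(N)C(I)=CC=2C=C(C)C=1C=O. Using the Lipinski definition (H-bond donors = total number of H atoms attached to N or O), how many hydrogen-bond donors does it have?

2

Donors: find every N or O and count the H atoms it carries.
  atom 9 (O): bond orders sum to 2 → 0 H
  atom 10 (O): bond orders sum to 2 → 0 H
  atom 13 (N): bond orders sum to 1 → 2 H
  atom 23 (O): bond orders sum to 2 → 0 H
Lipinski HBD = 2.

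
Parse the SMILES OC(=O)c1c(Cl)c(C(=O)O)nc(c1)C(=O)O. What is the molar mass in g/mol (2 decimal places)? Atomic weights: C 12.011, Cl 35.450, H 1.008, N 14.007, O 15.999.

245.57 g/mol

First, the molecular formula is C8H4ClNO6 (counting implicit H from valence).
  C: 8 × 12.011 = 96.088
  Cl: 1 × 35.450 = 35.450
  H: 4 × 1.008 = 4.032
  N: 1 × 14.007 = 14.007
  O: 6 × 15.999 = 95.994
Sum: 8×12.011 + 1×35.450 + 4×1.008 + 1×14.007 + 6×15.999 = 245.571 → 245.57 g/mol.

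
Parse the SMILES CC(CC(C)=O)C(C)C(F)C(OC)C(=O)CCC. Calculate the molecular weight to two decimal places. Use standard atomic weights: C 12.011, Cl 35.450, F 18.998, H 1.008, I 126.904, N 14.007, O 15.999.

260.35 g/mol

First, the molecular formula is C14H25FO3 (counting implicit H from valence).
  C: 14 × 12.011 = 168.154
  F: 1 × 18.998 = 18.998
  H: 25 × 1.008 = 25.200
  O: 3 × 15.999 = 47.997
Sum: 14×12.011 + 1×18.998 + 25×1.008 + 3×15.999 = 260.349 → 260.35 g/mol.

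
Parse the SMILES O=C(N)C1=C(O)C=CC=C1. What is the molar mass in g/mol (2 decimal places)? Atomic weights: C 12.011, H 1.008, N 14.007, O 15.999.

First, the molecular formula is C7H7NO2 (counting implicit H from valence).
  C: 7 × 12.011 = 84.077
  H: 7 × 1.008 = 7.056
  N: 1 × 14.007 = 14.007
  O: 2 × 15.999 = 31.998
Sum: 7×12.011 + 7×1.008 + 1×14.007 + 2×15.999 = 137.138 → 137.14 g/mol.

137.14 g/mol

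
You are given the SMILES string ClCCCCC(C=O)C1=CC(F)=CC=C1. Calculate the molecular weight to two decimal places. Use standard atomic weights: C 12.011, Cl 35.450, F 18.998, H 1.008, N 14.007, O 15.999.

First, the molecular formula is C12H14ClFO (counting implicit H from valence).
  C: 12 × 12.011 = 144.132
  Cl: 1 × 35.450 = 35.450
  F: 1 × 18.998 = 18.998
  H: 14 × 1.008 = 14.112
  O: 1 × 15.999 = 15.999
Sum: 12×12.011 + 1×35.450 + 1×18.998 + 14×1.008 + 1×15.999 = 228.691 → 228.69 g/mol.

228.69 g/mol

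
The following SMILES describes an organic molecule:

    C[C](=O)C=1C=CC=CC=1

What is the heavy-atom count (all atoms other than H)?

9

Every atom symbol written in the SMILES (organic subset) is one heavy atom; implicit H are not written.
Heavy atoms by element → C:8, O:1.
Total: 9.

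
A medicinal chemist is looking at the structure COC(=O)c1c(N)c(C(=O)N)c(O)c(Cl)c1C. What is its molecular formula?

Walk through each heavy atom and fill implicit hydrogens from standard valence (C 4, N 3, O 2, S 2, halogen 1); for lowercase aromatic atoms, an aromatic c carries 1 H when it has two neighbours and 0 H with three, and aromatic n carries 0 H:
  atom 1: C, bond orders sum to 1 (valence 4) → 3 H
  atom 2: O, bond orders sum to 2 (valence 2) → 0 H
  atom 3: C, bond orders sum to 4 (valence 4) → 0 H
  atom 4: O, bond orders sum to 2 (valence 2) → 0 H
  atom 5: aromatic c, 3 neighbours → 0 H
  atom 6: aromatic c, 3 neighbours → 0 H
  atom 7: N, bond orders sum to 1 (valence 3) → 2 H
  atom 8: aromatic c, 3 neighbours → 0 H
  atom 9: C, bond orders sum to 4 (valence 4) → 0 H
  atom 10: O, bond orders sum to 2 (valence 2) → 0 H
  atom 11: N, bond orders sum to 1 (valence 3) → 2 H
  atom 12: aromatic c, 3 neighbours → 0 H
  atom 13: O, bond orders sum to 1 (valence 2) → 1 H
  atom 14: aromatic c, 3 neighbours → 0 H
  atom 15: Cl (halogen, monovalent) → 0 H
  atom 16: aromatic c, 3 neighbours → 0 H
  atom 17: C, bond orders sum to 1 (valence 4) → 3 H
Totals → C:10, H:11, Cl:1, N:2, O:4.
In Hill order: C10H11ClN2O4.

C10H11ClN2O4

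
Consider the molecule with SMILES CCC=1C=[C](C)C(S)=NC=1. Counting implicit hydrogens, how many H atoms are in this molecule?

11

Walk through each heavy atom and fill implicit hydrogens from standard valence (C 4, N 3, O 2, S 2, halogen 1):
  atom 1: C, bond orders sum to 1 (valence 4) → 3 H
  atom 2: C, bond orders sum to 2 (valence 4) → 2 H
  atom 3: C, bond orders sum to 4 (valence 4) → 0 H
  atom 4: C, bond orders sum to 3 (valence 4) → 1 H
  atom 5: C with explicit H count 0
  atom 6: C, bond orders sum to 1 (valence 4) → 3 H
  atom 7: C, bond orders sum to 4 (valence 4) → 0 H
  atom 8: S, bond orders sum to 1 (valence 2) → 1 H
  atom 9: N, bond orders sum to 3 (valence 3) → 0 H
  atom 10: C, bond orders sum to 3 (valence 4) → 1 H
Total hydrogens: 11.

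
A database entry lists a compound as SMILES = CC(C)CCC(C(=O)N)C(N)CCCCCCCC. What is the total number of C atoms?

Count every carbon token in the SMILES (each C, including those in ring-closure positions and inside branches).
Carbon count: 16.

16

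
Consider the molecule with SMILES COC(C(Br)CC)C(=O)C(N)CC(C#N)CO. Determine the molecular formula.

C11H19BrN2O3

Walk through each heavy atom and fill implicit hydrogens from standard valence (C 4, N 3, O 2, S 2, halogen 1):
  atom 1: C, bond orders sum to 1 (valence 4) → 3 H
  atom 2: O, bond orders sum to 2 (valence 2) → 0 H
  atom 3: C, bond orders sum to 3 (valence 4) → 1 H
  atom 4: C, bond orders sum to 3 (valence 4) → 1 H
  atom 5: Br (halogen, monovalent) → 0 H
  atom 6: C, bond orders sum to 2 (valence 4) → 2 H
  atom 7: C, bond orders sum to 1 (valence 4) → 3 H
  atom 8: C, bond orders sum to 4 (valence 4) → 0 H
  atom 9: O, bond orders sum to 2 (valence 2) → 0 H
  atom 10: C, bond orders sum to 3 (valence 4) → 1 H
  atom 11: N, bond orders sum to 1 (valence 3) → 2 H
  atom 12: C, bond orders sum to 2 (valence 4) → 2 H
  atom 13: C, bond orders sum to 3 (valence 4) → 1 H
  atom 14: C, bond orders sum to 4 (valence 4) → 0 H
  atom 15: N, bond orders sum to 3 (valence 3) → 0 H
  atom 16: C, bond orders sum to 2 (valence 4) → 2 H
  atom 17: O, bond orders sum to 1 (valence 2) → 1 H
Totals → C:11, H:19, Br:1, N:2, O:3.
In Hill order: C11H19BrN2O3.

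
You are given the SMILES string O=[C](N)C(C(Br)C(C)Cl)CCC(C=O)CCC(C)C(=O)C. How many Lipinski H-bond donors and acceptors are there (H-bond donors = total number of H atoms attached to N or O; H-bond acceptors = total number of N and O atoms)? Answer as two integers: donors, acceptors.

2, 4

Donors: find every N or O and count the H atoms it carries.
  atom 1 (O): bond orders sum to 2 → 0 H
  atom 3 (N): bond orders sum to 1 → 2 H
  atom 14 (O): bond orders sum to 2 → 0 H
  atom 20 (O): bond orders sum to 2 → 0 H
Lipinski HBD = 2.
Acceptors: N atoms = 1, O atoms = 3 → HBA = 4.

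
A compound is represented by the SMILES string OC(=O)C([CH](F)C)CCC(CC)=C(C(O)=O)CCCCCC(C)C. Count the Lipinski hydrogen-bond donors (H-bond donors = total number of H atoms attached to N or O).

2

Donors: find every N or O and count the H atoms it carries.
  atom 1 (O): bond orders sum to 1 → 1 H
  atom 3 (O): bond orders sum to 2 → 0 H
  atom 15 (O): bond orders sum to 1 → 1 H
  atom 16 (O): bond orders sum to 2 → 0 H
Lipinski HBD = 2.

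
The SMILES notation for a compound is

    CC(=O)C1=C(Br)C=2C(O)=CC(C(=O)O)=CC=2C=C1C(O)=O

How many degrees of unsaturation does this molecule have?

Molecular formula: C14H9BrO6.
DoU = (2C + 2 + N − H − X) / 2, where X is the halogen count and O/S are ignored.
    = (2·14 + 2 + 0 − 9 − 1) / 2 = 20 / 2 = 10.

10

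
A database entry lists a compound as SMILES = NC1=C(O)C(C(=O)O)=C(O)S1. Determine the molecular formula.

Walk through each heavy atom and fill implicit hydrogens from standard valence (C 4, N 3, O 2, S 2, halogen 1):
  atom 1: N, bond orders sum to 1 (valence 3) → 2 H
  atom 2: C, bond orders sum to 4 (valence 4) → 0 H
  atom 3: C, bond orders sum to 4 (valence 4) → 0 H
  atom 4: O, bond orders sum to 1 (valence 2) → 1 H
  atom 5: C, bond orders sum to 4 (valence 4) → 0 H
  atom 6: C, bond orders sum to 4 (valence 4) → 0 H
  atom 7: O, bond orders sum to 2 (valence 2) → 0 H
  atom 8: O, bond orders sum to 1 (valence 2) → 1 H
  atom 9: C, bond orders sum to 4 (valence 4) → 0 H
  atom 10: O, bond orders sum to 1 (valence 2) → 1 H
  atom 11: S, bond orders sum to 2 (valence 2) → 0 H
Totals → C:5, H:5, N:1, O:4, S:1.

C5H5NO4S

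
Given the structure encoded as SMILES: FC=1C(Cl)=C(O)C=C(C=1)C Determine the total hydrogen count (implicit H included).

Walk through each heavy atom and fill implicit hydrogens from standard valence (C 4, N 3, O 2, S 2, halogen 1):
  atom 1: F (halogen, monovalent) → 0 H
  atom 2: C, bond orders sum to 4 (valence 4) → 0 H
  atom 3: C, bond orders sum to 4 (valence 4) → 0 H
  atom 4: Cl (halogen, monovalent) → 0 H
  atom 5: C, bond orders sum to 4 (valence 4) → 0 H
  atom 6: O, bond orders sum to 1 (valence 2) → 1 H
  atom 7: C, bond orders sum to 3 (valence 4) → 1 H
  atom 8: C, bond orders sum to 4 (valence 4) → 0 H
  atom 9: C, bond orders sum to 3 (valence 4) → 1 H
  atom 10: C, bond orders sum to 1 (valence 4) → 3 H
Total hydrogens: 6.

6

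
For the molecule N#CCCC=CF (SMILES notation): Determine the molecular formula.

C5H6FN

Walk through each heavy atom and fill implicit hydrogens from standard valence (C 4, N 3, O 2, S 2, halogen 1):
  atom 1: N, bond orders sum to 3 (valence 3) → 0 H
  atom 2: C, bond orders sum to 4 (valence 4) → 0 H
  atom 3: C, bond orders sum to 2 (valence 4) → 2 H
  atom 4: C, bond orders sum to 2 (valence 4) → 2 H
  atom 5: C, bond orders sum to 3 (valence 4) → 1 H
  atom 6: C, bond orders sum to 3 (valence 4) → 1 H
  atom 7: F (halogen, monovalent) → 0 H
Totals → C:5, H:6, F:1, N:1.
In Hill order: C5H6FN.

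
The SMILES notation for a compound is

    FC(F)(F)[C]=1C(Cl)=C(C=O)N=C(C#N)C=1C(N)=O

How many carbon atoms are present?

9

Count every carbon token in the SMILES (each C, including those in ring-closure positions and inside branches).
Carbon count: 9.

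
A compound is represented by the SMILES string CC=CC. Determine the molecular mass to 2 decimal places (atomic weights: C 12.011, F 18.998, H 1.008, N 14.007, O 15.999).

First, the molecular formula is C4H8 (counting implicit H from valence).
  C: 4 × 12.011 = 48.044
  H: 8 × 1.008 = 8.064
Sum: 4×12.011 + 8×1.008 = 56.108 → 56.11 g/mol.

56.11 g/mol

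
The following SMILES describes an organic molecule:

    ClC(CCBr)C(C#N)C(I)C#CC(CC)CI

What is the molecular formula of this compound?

Walk through each heavy atom and fill implicit hydrogens from standard valence (C 4, N 3, O 2, S 2, halogen 1):
  atom 1: Cl (halogen, monovalent) → 0 H
  atom 2: C, bond orders sum to 3 (valence 4) → 1 H
  atom 3: C, bond orders sum to 2 (valence 4) → 2 H
  atom 4: C, bond orders sum to 2 (valence 4) → 2 H
  atom 5: Br (halogen, monovalent) → 0 H
  atom 6: C, bond orders sum to 3 (valence 4) → 1 H
  atom 7: C, bond orders sum to 4 (valence 4) → 0 H
  atom 8: N, bond orders sum to 3 (valence 3) → 0 H
  atom 9: C, bond orders sum to 3 (valence 4) → 1 H
  atom 10: I (halogen, monovalent) → 0 H
  atom 11: C, bond orders sum to 4 (valence 4) → 0 H
  atom 12: C, bond orders sum to 4 (valence 4) → 0 H
  atom 13: C, bond orders sum to 3 (valence 4) → 1 H
  atom 14: C, bond orders sum to 2 (valence 4) → 2 H
  atom 15: C, bond orders sum to 1 (valence 4) → 3 H
  atom 16: C, bond orders sum to 2 (valence 4) → 2 H
  atom 17: I (halogen, monovalent) → 0 H
Totals → C:12, H:15, Br:1, Cl:1, I:2, N:1.
In Hill order: C12H15BrClI2N.

C12H15BrClI2N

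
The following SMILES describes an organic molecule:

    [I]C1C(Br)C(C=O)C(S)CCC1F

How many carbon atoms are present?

8

Count every carbon token in the SMILES (each C, including those in ring-closure positions and inside branches).
Carbon count: 8.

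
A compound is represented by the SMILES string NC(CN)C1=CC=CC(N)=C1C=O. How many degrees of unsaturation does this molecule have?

5

Molecular formula: C9H13N3O.
DoU = (2C + 2 + N − H − X) / 2, where X is the halogen count and O/S are ignored.
    = (2·9 + 2 + 3 − 13 − 0) / 2 = 10 / 2 = 5.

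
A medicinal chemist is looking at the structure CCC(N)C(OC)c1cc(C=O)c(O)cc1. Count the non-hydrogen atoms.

Every atom symbol written in the SMILES (organic subset) is one heavy atom; implicit H are not written.
Heavy atoms by element → C:12, N:1, O:3.
Total: 16.

16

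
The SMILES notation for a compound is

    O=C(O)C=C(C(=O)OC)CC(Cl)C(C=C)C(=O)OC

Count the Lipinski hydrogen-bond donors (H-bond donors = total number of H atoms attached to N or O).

1

Donors: find every N or O and count the H atoms it carries.
  atom 1 (O): bond orders sum to 2 → 0 H
  atom 3 (O): bond orders sum to 1 → 1 H
  atom 7 (O): bond orders sum to 2 → 0 H
  atom 8 (O): bond orders sum to 2 → 0 H
  atom 17 (O): bond orders sum to 2 → 0 H
  atom 18 (O): bond orders sum to 2 → 0 H
Lipinski HBD = 1.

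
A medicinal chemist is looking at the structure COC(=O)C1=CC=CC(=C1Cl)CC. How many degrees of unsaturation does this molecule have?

Degree of unsaturation = (number of rings) + (number of π bonds).
Ring closures in the SMILES: 1.
π bonds: 4 double bonds (each 1 DoU) → 4 DoU from unsaturation.
Total DoU = 1 + 4 = 5.

5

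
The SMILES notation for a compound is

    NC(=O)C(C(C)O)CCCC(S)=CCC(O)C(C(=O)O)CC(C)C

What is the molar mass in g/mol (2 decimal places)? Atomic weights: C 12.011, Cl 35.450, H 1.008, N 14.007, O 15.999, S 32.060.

361.50 g/mol

First, the molecular formula is C17H31NO5S (counting implicit H from valence).
  C: 17 × 12.011 = 204.187
  H: 31 × 1.008 = 31.248
  N: 1 × 14.007 = 14.007
  O: 5 × 15.999 = 79.995
  S: 1 × 32.060 = 32.060
Sum: 17×12.011 + 31×1.008 + 1×14.007 + 5×15.999 + 1×32.060 = 361.497 → 361.50 g/mol.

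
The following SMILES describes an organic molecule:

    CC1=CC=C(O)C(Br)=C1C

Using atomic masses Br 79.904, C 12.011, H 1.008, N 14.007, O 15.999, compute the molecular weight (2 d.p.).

201.06 g/mol

First, the molecular formula is C8H9BrO (counting implicit H from valence).
  Br: 1 × 79.904 = 79.904
  C: 8 × 12.011 = 96.088
  H: 9 × 1.008 = 9.072
  O: 1 × 15.999 = 15.999
Sum: 1×79.904 + 8×12.011 + 9×1.008 + 1×15.999 = 201.063 → 201.06 g/mol.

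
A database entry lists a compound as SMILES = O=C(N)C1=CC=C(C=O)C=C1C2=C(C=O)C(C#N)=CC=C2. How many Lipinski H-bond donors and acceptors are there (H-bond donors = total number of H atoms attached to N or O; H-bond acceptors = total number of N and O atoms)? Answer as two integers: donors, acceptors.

2, 5

Donors: find every N or O and count the H atoms it carries.
  atom 1 (O): bond orders sum to 2 → 0 H
  atom 3 (N): bond orders sum to 1 → 2 H
  atom 9 (O): bond orders sum to 2 → 0 H
  atom 15 (O): bond orders sum to 2 → 0 H
  atom 18 (N): bond orders sum to 3 → 0 H
Lipinski HBD = 2.
Acceptors: N atoms = 2, O atoms = 3 → HBA = 5.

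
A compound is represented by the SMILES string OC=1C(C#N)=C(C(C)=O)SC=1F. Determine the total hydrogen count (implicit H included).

Walk through each heavy atom and fill implicit hydrogens from standard valence (C 4, N 3, O 2, S 2, halogen 1):
  atom 1: O, bond orders sum to 1 (valence 2) → 1 H
  atom 2: C, bond orders sum to 4 (valence 4) → 0 H
  atom 3: C, bond orders sum to 4 (valence 4) → 0 H
  atom 4: C, bond orders sum to 4 (valence 4) → 0 H
  atom 5: N, bond orders sum to 3 (valence 3) → 0 H
  atom 6: C, bond orders sum to 4 (valence 4) → 0 H
  atom 7: C, bond orders sum to 4 (valence 4) → 0 H
  atom 8: C, bond orders sum to 1 (valence 4) → 3 H
  atom 9: O, bond orders sum to 2 (valence 2) → 0 H
  atom 10: S, bond orders sum to 2 (valence 2) → 0 H
  atom 11: C, bond orders sum to 4 (valence 4) → 0 H
  atom 12: F (halogen, monovalent) → 0 H
Total hydrogens: 4.

4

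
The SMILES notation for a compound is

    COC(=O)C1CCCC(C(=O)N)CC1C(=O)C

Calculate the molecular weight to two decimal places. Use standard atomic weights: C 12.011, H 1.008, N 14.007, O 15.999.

First, the molecular formula is C12H19NO4 (counting implicit H from valence).
  C: 12 × 12.011 = 144.132
  H: 19 × 1.008 = 19.152
  N: 1 × 14.007 = 14.007
  O: 4 × 15.999 = 63.996
Sum: 12×12.011 + 19×1.008 + 1×14.007 + 4×15.999 = 241.287 → 241.29 g/mol.

241.29 g/mol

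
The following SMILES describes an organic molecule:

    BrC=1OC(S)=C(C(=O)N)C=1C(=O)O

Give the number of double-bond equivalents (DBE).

Degree of unsaturation = (number of rings) + (number of π bonds).
Ring closures in the SMILES: 1.
π bonds: 4 double bonds (each 1 DoU) → 4 DoU from unsaturation.
Total DoU = 1 + 4 = 5.

5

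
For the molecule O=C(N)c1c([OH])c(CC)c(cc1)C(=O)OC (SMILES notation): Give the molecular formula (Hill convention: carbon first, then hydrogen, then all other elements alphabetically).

C11H13NO4

Walk through each heavy atom and fill implicit hydrogens from standard valence (C 4, N 3, O 2, S 2, halogen 1); for lowercase aromatic atoms, an aromatic c carries 1 H when it has two neighbours and 0 H with three, and aromatic n carries 0 H:
  atom 1: O, bond orders sum to 2 (valence 2) → 0 H
  atom 2: C, bond orders sum to 4 (valence 4) → 0 H
  atom 3: N, bond orders sum to 1 (valence 3) → 2 H
  atom 4: aromatic c, 3 neighbours → 0 H
  atom 5: aromatic c, 3 neighbours → 0 H
  atom 6: O with explicit H count 1
  atom 7: aromatic c, 3 neighbours → 0 H
  atom 8: C, bond orders sum to 2 (valence 4) → 2 H
  atom 9: C, bond orders sum to 1 (valence 4) → 3 H
  atom 10: aromatic c, 3 neighbours → 0 H
  atom 11: aromatic c, 2 neighbours → 1 H
  atom 12: aromatic c, 2 neighbours → 1 H
  atom 13: C, bond orders sum to 4 (valence 4) → 0 H
  atom 14: O, bond orders sum to 2 (valence 2) → 0 H
  atom 15: O, bond orders sum to 2 (valence 2) → 0 H
  atom 16: C, bond orders sum to 1 (valence 4) → 3 H
Totals → C:11, H:13, N:1, O:4.
In Hill order: C11H13NO4.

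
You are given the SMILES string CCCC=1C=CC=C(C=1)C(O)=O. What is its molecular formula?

Walk through each heavy atom and fill implicit hydrogens from standard valence (C 4, N 3, O 2, S 2, halogen 1):
  atom 1: C, bond orders sum to 1 (valence 4) → 3 H
  atom 2: C, bond orders sum to 2 (valence 4) → 2 H
  atom 3: C, bond orders sum to 2 (valence 4) → 2 H
  atom 4: C, bond orders sum to 4 (valence 4) → 0 H
  atom 5: C, bond orders sum to 3 (valence 4) → 1 H
  atom 6: C, bond orders sum to 3 (valence 4) → 1 H
  atom 7: C, bond orders sum to 3 (valence 4) → 1 H
  atom 8: C, bond orders sum to 4 (valence 4) → 0 H
  atom 9: C, bond orders sum to 3 (valence 4) → 1 H
  atom 10: C, bond orders sum to 4 (valence 4) → 0 H
  atom 11: O, bond orders sum to 1 (valence 2) → 1 H
  atom 12: O, bond orders sum to 2 (valence 2) → 0 H
Totals → C:10, H:12, O:2.

C10H12O2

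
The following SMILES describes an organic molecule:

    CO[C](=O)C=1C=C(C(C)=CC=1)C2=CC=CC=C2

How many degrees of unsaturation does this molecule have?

Molecular formula: C15H14O2.
DoU = (2C + 2 + N − H − X) / 2, where X is the halogen count and O/S are ignored.
    = (2·15 + 2 + 0 − 14 − 0) / 2 = 18 / 2 = 9.

9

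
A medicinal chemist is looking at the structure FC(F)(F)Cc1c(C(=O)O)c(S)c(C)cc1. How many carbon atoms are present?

10

Count every carbon token in the SMILES (each C, including those in ring-closure positions and inside branches).
Carbon count: 10.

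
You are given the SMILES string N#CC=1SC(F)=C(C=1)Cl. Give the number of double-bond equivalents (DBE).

Degree of unsaturation = (number of rings) + (number of π bonds).
Ring closures in the SMILES: 1.
π bonds: 2 double bonds (each 1 DoU), 1 triple bond (each 2 DoU) → 4 DoU from unsaturation.
Total DoU = 1 + 4 = 5.

5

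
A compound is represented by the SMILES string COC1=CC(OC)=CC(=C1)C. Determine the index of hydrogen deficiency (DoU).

4

Degree of unsaturation = (number of rings) + (number of π bonds).
Ring closures in the SMILES: 1.
π bonds: 3 double bonds (each 1 DoU) → 3 DoU from unsaturation.
Total DoU = 1 + 3 = 4.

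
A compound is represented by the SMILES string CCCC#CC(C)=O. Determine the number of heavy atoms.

Every atom symbol written in the SMILES (organic subset) is one heavy atom; implicit H are not written.
Heavy atoms by element → C:7, O:1.
Total: 8.

8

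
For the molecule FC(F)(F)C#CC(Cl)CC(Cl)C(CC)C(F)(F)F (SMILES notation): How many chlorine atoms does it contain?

2

Scan the SMILES for Cl atoms (remember two-letter symbols like Cl and Br are single atoms).
Chlorine count: 2.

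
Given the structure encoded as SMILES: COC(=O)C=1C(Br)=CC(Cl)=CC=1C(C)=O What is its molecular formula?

C10H8BrClO3

Walk through each heavy atom and fill implicit hydrogens from standard valence (C 4, N 3, O 2, S 2, halogen 1):
  atom 1: C, bond orders sum to 1 (valence 4) → 3 H
  atom 2: O, bond orders sum to 2 (valence 2) → 0 H
  atom 3: C, bond orders sum to 4 (valence 4) → 0 H
  atom 4: O, bond orders sum to 2 (valence 2) → 0 H
  atom 5: C, bond orders sum to 4 (valence 4) → 0 H
  atom 6: C, bond orders sum to 4 (valence 4) → 0 H
  atom 7: Br (halogen, monovalent) → 0 H
  atom 8: C, bond orders sum to 3 (valence 4) → 1 H
  atom 9: C, bond orders sum to 4 (valence 4) → 0 H
  atom 10: Cl (halogen, monovalent) → 0 H
  atom 11: C, bond orders sum to 3 (valence 4) → 1 H
  atom 12: C, bond orders sum to 4 (valence 4) → 0 H
  atom 13: C, bond orders sum to 4 (valence 4) → 0 H
  atom 14: C, bond orders sum to 1 (valence 4) → 3 H
  atom 15: O, bond orders sum to 2 (valence 2) → 0 H
Totals → C:10, H:8, Br:1, Cl:1, O:3.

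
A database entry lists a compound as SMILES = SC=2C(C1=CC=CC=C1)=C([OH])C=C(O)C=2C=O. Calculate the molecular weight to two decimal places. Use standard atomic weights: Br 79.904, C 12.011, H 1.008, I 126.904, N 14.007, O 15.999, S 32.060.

246.28 g/mol

First, the molecular formula is C13H10O3S (counting implicit H from valence).
  C: 13 × 12.011 = 156.143
  H: 10 × 1.008 = 10.080
  O: 3 × 15.999 = 47.997
  S: 1 × 32.060 = 32.060
Sum: 13×12.011 + 10×1.008 + 3×15.999 + 1×32.060 = 246.280 → 246.28 g/mol.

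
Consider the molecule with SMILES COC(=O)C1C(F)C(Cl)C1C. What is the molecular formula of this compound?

C7H10ClFO2

Walk through each heavy atom and fill implicit hydrogens from standard valence (C 4, N 3, O 2, S 2, halogen 1):
  atom 1: C, bond orders sum to 1 (valence 4) → 3 H
  atom 2: O, bond orders sum to 2 (valence 2) → 0 H
  atom 3: C, bond orders sum to 4 (valence 4) → 0 H
  atom 4: O, bond orders sum to 2 (valence 2) → 0 H
  atom 5: C, bond orders sum to 3 (valence 4) → 1 H
  atom 6: C, bond orders sum to 3 (valence 4) → 1 H
  atom 7: F (halogen, monovalent) → 0 H
  atom 8: C, bond orders sum to 3 (valence 4) → 1 H
  atom 9: Cl (halogen, monovalent) → 0 H
  atom 10: C, bond orders sum to 3 (valence 4) → 1 H
  atom 11: C, bond orders sum to 1 (valence 4) → 3 H
Totals → C:7, H:10, Cl:1, F:1, O:2.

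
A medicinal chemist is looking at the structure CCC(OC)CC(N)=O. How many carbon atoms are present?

Count every carbon token in the SMILES (each C, including those in ring-closure positions and inside branches).
Carbon count: 6.

6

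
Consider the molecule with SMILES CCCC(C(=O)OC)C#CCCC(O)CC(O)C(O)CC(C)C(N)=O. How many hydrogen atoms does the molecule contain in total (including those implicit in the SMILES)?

31

Walk through each heavy atom and fill implicit hydrogens from standard valence (C 4, N 3, O 2, S 2, halogen 1):
  atom 1: C, bond orders sum to 1 (valence 4) → 3 H
  atom 2: C, bond orders sum to 2 (valence 4) → 2 H
  atom 3: C, bond orders sum to 2 (valence 4) → 2 H
  atom 4: C, bond orders sum to 3 (valence 4) → 1 H
  atom 5: C, bond orders sum to 4 (valence 4) → 0 H
  atom 6: O, bond orders sum to 2 (valence 2) → 0 H
  atom 7: O, bond orders sum to 2 (valence 2) → 0 H
  atom 8: C, bond orders sum to 1 (valence 4) → 3 H
  atom 9: C, bond orders sum to 4 (valence 4) → 0 H
  atom 10: C, bond orders sum to 4 (valence 4) → 0 H
  atom 11: C, bond orders sum to 2 (valence 4) → 2 H
  atom 12: C, bond orders sum to 2 (valence 4) → 2 H
  atom 13: C, bond orders sum to 3 (valence 4) → 1 H
  atom 14: O, bond orders sum to 1 (valence 2) → 1 H
  atom 15: C, bond orders sum to 2 (valence 4) → 2 H
  atom 16: C, bond orders sum to 3 (valence 4) → 1 H
  atom 17: O, bond orders sum to 1 (valence 2) → 1 H
  atom 18: C, bond orders sum to 3 (valence 4) → 1 H
  atom 19: O, bond orders sum to 1 (valence 2) → 1 H
  atom 20: C, bond orders sum to 2 (valence 4) → 2 H
  atom 21: C, bond orders sum to 3 (valence 4) → 1 H
  atom 22: C, bond orders sum to 1 (valence 4) → 3 H
  atom 23: C, bond orders sum to 4 (valence 4) → 0 H
  atom 24: N, bond orders sum to 1 (valence 3) → 2 H
  atom 25: O, bond orders sum to 2 (valence 2) → 0 H
Total hydrogens: 31.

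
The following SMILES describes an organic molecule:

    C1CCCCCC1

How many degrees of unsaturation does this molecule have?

1

Molecular formula: C7H14.
DoU = (2C + 2 + N − H − X) / 2, where X is the halogen count and O/S are ignored.
    = (2·7 + 2 + 0 − 14 − 0) / 2 = 2 / 2 = 1.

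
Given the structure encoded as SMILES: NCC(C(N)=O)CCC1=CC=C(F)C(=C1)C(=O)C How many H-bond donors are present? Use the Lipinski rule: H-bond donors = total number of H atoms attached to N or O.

4

Donors: find every N or O and count the H atoms it carries.
  atom 1 (N): bond orders sum to 1 → 2 H
  atom 5 (N): bond orders sum to 1 → 2 H
  atom 6 (O): bond orders sum to 2 → 0 H
  atom 17 (O): bond orders sum to 2 → 0 H
Lipinski HBD = 4.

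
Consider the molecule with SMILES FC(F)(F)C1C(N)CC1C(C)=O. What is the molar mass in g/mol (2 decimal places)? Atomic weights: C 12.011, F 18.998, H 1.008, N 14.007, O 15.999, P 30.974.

181.16 g/mol

First, the molecular formula is C7H10F3NO (counting implicit H from valence).
  C: 7 × 12.011 = 84.077
  F: 3 × 18.998 = 56.994
  H: 10 × 1.008 = 10.080
  N: 1 × 14.007 = 14.007
  O: 1 × 15.999 = 15.999
Sum: 7×12.011 + 3×18.998 + 10×1.008 + 1×14.007 + 1×15.999 = 181.157 → 181.16 g/mol.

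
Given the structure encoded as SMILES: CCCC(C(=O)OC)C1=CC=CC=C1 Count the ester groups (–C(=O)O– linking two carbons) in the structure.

The ester motif appears at heavy-atom position 5 in the SMILES.
Ester count: 1.

1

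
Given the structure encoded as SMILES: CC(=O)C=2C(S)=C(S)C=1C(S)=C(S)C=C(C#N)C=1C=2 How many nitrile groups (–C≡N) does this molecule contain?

1

The nitrile motif appears at heavy-atom position 16 in the SMILES.
Other groups present: 1 ketone, 4 thiol.
Nitrile count: 1.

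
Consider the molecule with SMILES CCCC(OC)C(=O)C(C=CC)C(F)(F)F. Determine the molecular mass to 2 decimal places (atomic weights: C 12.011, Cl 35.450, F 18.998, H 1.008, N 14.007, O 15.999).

First, the molecular formula is C11H17F3O2 (counting implicit H from valence).
  C: 11 × 12.011 = 132.121
  F: 3 × 18.998 = 56.994
  H: 17 × 1.008 = 17.136
  O: 2 × 15.999 = 31.998
Sum: 11×12.011 + 3×18.998 + 17×1.008 + 2×15.999 = 238.249 → 238.25 g/mol.

238.25 g/mol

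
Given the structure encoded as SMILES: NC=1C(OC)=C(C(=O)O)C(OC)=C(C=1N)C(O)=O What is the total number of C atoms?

10

Count every carbon token in the SMILES (each C, including those in ring-closure positions and inside branches).
Carbon count: 10.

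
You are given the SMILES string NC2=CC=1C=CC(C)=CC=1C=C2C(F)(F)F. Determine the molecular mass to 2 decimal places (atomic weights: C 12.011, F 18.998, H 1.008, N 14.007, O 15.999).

225.21 g/mol

First, the molecular formula is C12H10F3N (counting implicit H from valence).
  C: 12 × 12.011 = 144.132
  F: 3 × 18.998 = 56.994
  H: 10 × 1.008 = 10.080
  N: 1 × 14.007 = 14.007
Sum: 12×12.011 + 3×18.998 + 10×1.008 + 1×14.007 = 225.213 → 225.21 g/mol.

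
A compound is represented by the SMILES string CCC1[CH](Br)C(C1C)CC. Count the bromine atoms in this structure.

1

Scan the SMILES for Br atoms (remember two-letter symbols like Cl and Br are single atoms).
Bromine count: 1.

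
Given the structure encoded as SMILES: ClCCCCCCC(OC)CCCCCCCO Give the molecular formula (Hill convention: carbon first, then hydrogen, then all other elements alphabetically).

C15H31ClO2

Walk through each heavy atom and fill implicit hydrogens from standard valence (C 4, N 3, O 2, S 2, halogen 1):
  atom 1: Cl (halogen, monovalent) → 0 H
  atom 2: C, bond orders sum to 2 (valence 4) → 2 H
  atom 3: C, bond orders sum to 2 (valence 4) → 2 H
  atom 4: C, bond orders sum to 2 (valence 4) → 2 H
  atom 5: C, bond orders sum to 2 (valence 4) → 2 H
  atom 6: C, bond orders sum to 2 (valence 4) → 2 H
  atom 7: C, bond orders sum to 2 (valence 4) → 2 H
  atom 8: C, bond orders sum to 3 (valence 4) → 1 H
  atom 9: O, bond orders sum to 2 (valence 2) → 0 H
  atom 10: C, bond orders sum to 1 (valence 4) → 3 H
  atom 11: C, bond orders sum to 2 (valence 4) → 2 H
  atom 12: C, bond orders sum to 2 (valence 4) → 2 H
  atom 13: C, bond orders sum to 2 (valence 4) → 2 H
  atom 14: C, bond orders sum to 2 (valence 4) → 2 H
  atom 15: C, bond orders sum to 2 (valence 4) → 2 H
  atom 16: C, bond orders sum to 2 (valence 4) → 2 H
  atom 17: C, bond orders sum to 2 (valence 4) → 2 H
  atom 18: O, bond orders sum to 1 (valence 2) → 1 H
Totals → C:15, H:31, Cl:1, O:2.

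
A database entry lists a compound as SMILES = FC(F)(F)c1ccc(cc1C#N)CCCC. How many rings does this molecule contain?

1

In SMILES, each pair of matching ring-closure digits denotes one ring-closing bond; the number of such bonds equals the number of independent rings.
Ring-closure bonds here: 1.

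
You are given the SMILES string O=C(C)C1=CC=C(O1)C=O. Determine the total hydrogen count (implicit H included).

6

Walk through each heavy atom and fill implicit hydrogens from standard valence (C 4, N 3, O 2, S 2, halogen 1):
  atom 1: O, bond orders sum to 2 (valence 2) → 0 H
  atom 2: C, bond orders sum to 4 (valence 4) → 0 H
  atom 3: C, bond orders sum to 1 (valence 4) → 3 H
  atom 4: C, bond orders sum to 4 (valence 4) → 0 H
  atom 5: C, bond orders sum to 3 (valence 4) → 1 H
  atom 6: C, bond orders sum to 3 (valence 4) → 1 H
  atom 7: C, bond orders sum to 4 (valence 4) → 0 H
  atom 8: O, bond orders sum to 2 (valence 2) → 0 H
  atom 9: C, bond orders sum to 3 (valence 4) → 1 H
  atom 10: O, bond orders sum to 2 (valence 2) → 0 H
Total hydrogens: 6.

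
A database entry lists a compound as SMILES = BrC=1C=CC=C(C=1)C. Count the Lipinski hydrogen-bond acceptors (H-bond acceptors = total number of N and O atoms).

N atoms: 0; O atoms: 0.
Lipinski HBA = 0 + 0 = 0.

0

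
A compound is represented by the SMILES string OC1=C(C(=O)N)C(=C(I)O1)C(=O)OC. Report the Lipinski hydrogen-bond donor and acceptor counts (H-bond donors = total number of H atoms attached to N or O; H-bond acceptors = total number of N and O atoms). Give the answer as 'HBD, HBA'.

Donors: find every N or O and count the H atoms it carries.
  atom 1 (O): bond orders sum to 1 → 1 H
  atom 5 (O): bond orders sum to 2 → 0 H
  atom 6 (N): bond orders sum to 1 → 2 H
  atom 10 (O): bond orders sum to 2 → 0 H
  atom 12 (O): bond orders sum to 2 → 0 H
  atom 13 (O): bond orders sum to 2 → 0 H
Lipinski HBD = 3.
Acceptors: N atoms = 1, O atoms = 5 → HBA = 6.

3, 6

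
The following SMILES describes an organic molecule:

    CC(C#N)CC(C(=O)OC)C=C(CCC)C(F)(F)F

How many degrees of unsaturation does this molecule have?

4

Degree of unsaturation = (number of rings) + (number of π bonds).
Ring closures in the SMILES: 0.
π bonds: 2 double bonds (each 1 DoU), 1 triple bond (each 2 DoU) → 4 DoU from unsaturation.
Total DoU = 0 + 4 = 4.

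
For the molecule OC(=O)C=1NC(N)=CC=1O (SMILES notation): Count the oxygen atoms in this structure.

3

Scan the SMILES for O atoms (remember two-letter symbols like Cl and Br are single atoms).
Oxygen count: 3.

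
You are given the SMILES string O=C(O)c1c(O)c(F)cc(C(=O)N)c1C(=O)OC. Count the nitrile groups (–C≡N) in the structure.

0

Scan the SMILES for the nitrile motif — none present.
Groups that are present: 1 amide, 1 carboxylic acid, 1 ester, 1 hydroxyl.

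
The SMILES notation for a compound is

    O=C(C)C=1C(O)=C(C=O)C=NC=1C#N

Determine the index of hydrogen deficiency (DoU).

Degree of unsaturation = (number of rings) + (number of π bonds).
Ring closures in the SMILES: 1.
π bonds: 5 double bonds (each 1 DoU), 1 triple bond (each 2 DoU) → 7 DoU from unsaturation.
Total DoU = 1 + 7 = 8.

8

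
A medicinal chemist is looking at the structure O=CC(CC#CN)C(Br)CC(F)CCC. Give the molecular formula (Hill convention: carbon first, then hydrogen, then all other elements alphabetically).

Walk through each heavy atom and fill implicit hydrogens from standard valence (C 4, N 3, O 2, S 2, halogen 1):
  atom 1: O, bond orders sum to 2 (valence 2) → 0 H
  atom 2: C, bond orders sum to 3 (valence 4) → 1 H
  atom 3: C, bond orders sum to 3 (valence 4) → 1 H
  atom 4: C, bond orders sum to 2 (valence 4) → 2 H
  atom 5: C, bond orders sum to 4 (valence 4) → 0 H
  atom 6: C, bond orders sum to 4 (valence 4) → 0 H
  atom 7: N, bond orders sum to 1 (valence 3) → 2 H
  atom 8: C, bond orders sum to 3 (valence 4) → 1 H
  atom 9: Br (halogen, monovalent) → 0 H
  atom 10: C, bond orders sum to 2 (valence 4) → 2 H
  atom 11: C, bond orders sum to 3 (valence 4) → 1 H
  atom 12: F (halogen, monovalent) → 0 H
  atom 13: C, bond orders sum to 2 (valence 4) → 2 H
  atom 14: C, bond orders sum to 2 (valence 4) → 2 H
  atom 15: C, bond orders sum to 1 (valence 4) → 3 H
Totals → C:11, H:17, Br:1, F:1, N:1, O:1.

C11H17BrFNO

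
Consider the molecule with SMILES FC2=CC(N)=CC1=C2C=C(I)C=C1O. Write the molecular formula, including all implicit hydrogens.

Walk through each heavy atom and fill implicit hydrogens from standard valence (C 4, N 3, O 2, S 2, halogen 1):
  atom 1: F (halogen, monovalent) → 0 H
  atom 2: C, bond orders sum to 4 (valence 4) → 0 H
  atom 3: C, bond orders sum to 3 (valence 4) → 1 H
  atom 4: C, bond orders sum to 4 (valence 4) → 0 H
  atom 5: N, bond orders sum to 1 (valence 3) → 2 H
  atom 6: C, bond orders sum to 3 (valence 4) → 1 H
  atom 7: C, bond orders sum to 4 (valence 4) → 0 H
  atom 8: C, bond orders sum to 4 (valence 4) → 0 H
  atom 9: C, bond orders sum to 3 (valence 4) → 1 H
  atom 10: C, bond orders sum to 4 (valence 4) → 0 H
  atom 11: I (halogen, monovalent) → 0 H
  atom 12: C, bond orders sum to 3 (valence 4) → 1 H
  atom 13: C, bond orders sum to 4 (valence 4) → 0 H
  atom 14: O, bond orders sum to 1 (valence 2) → 1 H
Totals → C:10, H:7, F:1, I:1, N:1, O:1.
In Hill order: C10H7FINO.

C10H7FINO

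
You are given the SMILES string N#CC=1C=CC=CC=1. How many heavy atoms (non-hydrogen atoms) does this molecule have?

8

Every atom symbol written in the SMILES (organic subset) is one heavy atom; implicit H are not written.
Heavy atoms by element → C:7, N:1.
Total: 8.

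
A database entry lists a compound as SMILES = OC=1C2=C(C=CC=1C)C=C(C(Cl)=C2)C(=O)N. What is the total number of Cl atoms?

1

Scan the SMILES for Cl atoms (remember two-letter symbols like Cl and Br are single atoms).
Chlorine count: 1.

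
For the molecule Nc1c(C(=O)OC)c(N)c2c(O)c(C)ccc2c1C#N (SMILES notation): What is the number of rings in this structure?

2

In SMILES, each pair of matching ring-closure digits denotes one ring-closing bond; the number of such bonds equals the number of independent rings.
Ring-closure bonds here: 2.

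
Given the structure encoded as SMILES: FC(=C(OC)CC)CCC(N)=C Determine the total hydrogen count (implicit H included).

16

Walk through each heavy atom and fill implicit hydrogens from standard valence (C 4, N 3, O 2, S 2, halogen 1):
  atom 1: F (halogen, monovalent) → 0 H
  atom 2: C, bond orders sum to 4 (valence 4) → 0 H
  atom 3: C, bond orders sum to 4 (valence 4) → 0 H
  atom 4: O, bond orders sum to 2 (valence 2) → 0 H
  atom 5: C, bond orders sum to 1 (valence 4) → 3 H
  atom 6: C, bond orders sum to 2 (valence 4) → 2 H
  atom 7: C, bond orders sum to 1 (valence 4) → 3 H
  atom 8: C, bond orders sum to 2 (valence 4) → 2 H
  atom 9: C, bond orders sum to 2 (valence 4) → 2 H
  atom 10: C, bond orders sum to 4 (valence 4) → 0 H
  atom 11: N, bond orders sum to 1 (valence 3) → 2 H
  atom 12: C, bond orders sum to 2 (valence 4) → 2 H
Total hydrogens: 16.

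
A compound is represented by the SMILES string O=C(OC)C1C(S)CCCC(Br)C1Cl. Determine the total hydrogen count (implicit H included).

Walk through each heavy atom and fill implicit hydrogens from standard valence (C 4, N 3, O 2, S 2, halogen 1):
  atom 1: O, bond orders sum to 2 (valence 2) → 0 H
  atom 2: C, bond orders sum to 4 (valence 4) → 0 H
  atom 3: O, bond orders sum to 2 (valence 2) → 0 H
  atom 4: C, bond orders sum to 1 (valence 4) → 3 H
  atom 5: C, bond orders sum to 3 (valence 4) → 1 H
  atom 6: C, bond orders sum to 3 (valence 4) → 1 H
  atom 7: S, bond orders sum to 1 (valence 2) → 1 H
  atom 8: C, bond orders sum to 2 (valence 4) → 2 H
  atom 9: C, bond orders sum to 2 (valence 4) → 2 H
  atom 10: C, bond orders sum to 2 (valence 4) → 2 H
  atom 11: C, bond orders sum to 3 (valence 4) → 1 H
  atom 12: Br (halogen, monovalent) → 0 H
  atom 13: C, bond orders sum to 3 (valence 4) → 1 H
  atom 14: Cl (halogen, monovalent) → 0 H
Total hydrogens: 14.

14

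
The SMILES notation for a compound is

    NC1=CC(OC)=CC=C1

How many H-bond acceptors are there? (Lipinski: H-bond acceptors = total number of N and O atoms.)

2

N atoms: 1; O atoms: 1.
Lipinski HBA = 1 + 1 = 2.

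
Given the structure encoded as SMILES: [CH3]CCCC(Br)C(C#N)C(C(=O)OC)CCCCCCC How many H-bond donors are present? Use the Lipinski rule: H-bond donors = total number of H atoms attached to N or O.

0

Donors: find every N or O and count the H atoms it carries.
  atom 9 (N): bond orders sum to 3 → 0 H
  atom 12 (O): bond orders sum to 2 → 0 H
  atom 13 (O): bond orders sum to 2 → 0 H
Lipinski HBD = 0.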